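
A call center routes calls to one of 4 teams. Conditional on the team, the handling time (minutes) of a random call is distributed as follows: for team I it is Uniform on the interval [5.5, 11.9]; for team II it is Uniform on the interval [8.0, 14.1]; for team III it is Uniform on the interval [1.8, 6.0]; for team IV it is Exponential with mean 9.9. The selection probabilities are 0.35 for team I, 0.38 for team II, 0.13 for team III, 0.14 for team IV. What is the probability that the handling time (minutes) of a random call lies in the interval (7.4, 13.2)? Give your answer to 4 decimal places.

0.5994

Conditional on each team, P(7.4 < X < 13.2): I: 0.703125; II: 0.852459; III: 0; IV: 0.209964.
By total probability, P(7.4 < X < 13.2) = 0.35·0.703125 + 0.38·0.852459 + 0.13·0 + 0.14·0.209964 = 0.599423.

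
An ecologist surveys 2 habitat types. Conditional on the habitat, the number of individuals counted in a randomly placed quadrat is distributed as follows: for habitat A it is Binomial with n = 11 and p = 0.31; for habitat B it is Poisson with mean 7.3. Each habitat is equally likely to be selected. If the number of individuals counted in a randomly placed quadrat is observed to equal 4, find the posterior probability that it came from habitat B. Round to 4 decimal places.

Likelihoods P(X=4 | ·): A: 0.226936; B: 0.0799338.
Posterior ∝ prior × likelihood. Numerator for B: 0.5·0.0799338 = 0.0399669.
Normalizing constant: 0.5·0.226936 + 0.5·0.0799338 = 0.153435.
P(B | observation) = 0.0399669 / 0.153435 = 0.260481.

0.2605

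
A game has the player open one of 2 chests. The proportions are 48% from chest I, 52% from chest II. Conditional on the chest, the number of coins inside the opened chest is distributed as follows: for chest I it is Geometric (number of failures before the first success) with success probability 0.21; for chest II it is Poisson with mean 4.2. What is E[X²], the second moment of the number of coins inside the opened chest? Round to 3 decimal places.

For each component E[X²] = Var + (mean)², giving I: 32.0658; II: 21.84.
Overall E[X²] = 0.48·32.0658 + 0.52·21.84 = 26.7484.

26.748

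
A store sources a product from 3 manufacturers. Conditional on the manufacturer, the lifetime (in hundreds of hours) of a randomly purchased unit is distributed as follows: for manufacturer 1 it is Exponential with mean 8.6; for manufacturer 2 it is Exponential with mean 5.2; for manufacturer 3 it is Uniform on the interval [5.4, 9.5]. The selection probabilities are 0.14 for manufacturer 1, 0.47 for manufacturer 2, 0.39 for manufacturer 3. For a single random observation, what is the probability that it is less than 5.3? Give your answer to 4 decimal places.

0.3648

Conditional on each manufacturer, P(X < 5.3): 1: 0.46005; 2: 0.639128; 3: 0.
By total probability, P(X < 5.3) = 0.14·0.46005 + 0.47·0.639128 + 0.39·0 = 0.364797.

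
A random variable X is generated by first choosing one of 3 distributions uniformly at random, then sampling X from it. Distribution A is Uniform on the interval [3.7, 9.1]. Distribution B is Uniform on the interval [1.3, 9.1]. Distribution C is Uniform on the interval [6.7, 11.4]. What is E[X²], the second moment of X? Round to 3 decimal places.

53.081

For each component E[X²] = Var + (mean)², giving A: 43.39; B: 32.11; C: 83.7433.
Overall E[X²] = 0.333333·43.39 + 0.333333·32.11 + 0.333333·83.7433 = 53.0811.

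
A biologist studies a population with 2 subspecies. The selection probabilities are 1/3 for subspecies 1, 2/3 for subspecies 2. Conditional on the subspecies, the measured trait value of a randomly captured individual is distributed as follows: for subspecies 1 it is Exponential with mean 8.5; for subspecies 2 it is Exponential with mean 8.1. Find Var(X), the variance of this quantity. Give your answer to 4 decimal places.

67.8589

Per component, 1: μ=8.5, E[X²]=144.5; 2: μ=8.1, E[X²]=131.22.
E[X] = 0.333333·8.5 + 0.666667·8.1 = 8.23333.
E[X²] = 0.333333·144.5 + 0.666667·131.22 = 135.647.
Var(X) = E[X²] − (E[X])² = 135.647 − 67.7878 = 67.8589.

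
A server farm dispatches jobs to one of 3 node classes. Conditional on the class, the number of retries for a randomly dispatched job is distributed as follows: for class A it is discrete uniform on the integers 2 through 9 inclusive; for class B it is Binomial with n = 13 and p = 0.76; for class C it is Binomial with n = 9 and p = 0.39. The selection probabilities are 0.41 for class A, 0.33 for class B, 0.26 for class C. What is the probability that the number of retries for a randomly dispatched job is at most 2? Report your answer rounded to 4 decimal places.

0.1165

Conditional on each class, P(X ≤ 2): A: 0.125; B: 7.22519e-06; C: 0.251067.
By total probability, P(X ≤ 2) = 0.41·0.125 + 0.33·7.22519e-06 + 0.26·0.251067 = 0.11653.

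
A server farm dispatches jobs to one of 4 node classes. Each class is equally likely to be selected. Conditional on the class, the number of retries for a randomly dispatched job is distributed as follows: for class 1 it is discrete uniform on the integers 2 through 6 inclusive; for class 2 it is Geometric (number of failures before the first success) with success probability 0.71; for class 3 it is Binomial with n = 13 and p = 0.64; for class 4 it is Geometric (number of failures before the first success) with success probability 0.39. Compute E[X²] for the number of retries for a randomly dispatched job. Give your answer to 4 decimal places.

For each component E[X²] = Var + (mean)², giving 1: 18; 2: 0.742115; 3: 72.2176; 4: 6.45694.
Overall E[X²] = 0.25·18 + 0.25·0.742115 + 0.25·72.2176 + 0.25·6.45694 = 24.3542.

24.3542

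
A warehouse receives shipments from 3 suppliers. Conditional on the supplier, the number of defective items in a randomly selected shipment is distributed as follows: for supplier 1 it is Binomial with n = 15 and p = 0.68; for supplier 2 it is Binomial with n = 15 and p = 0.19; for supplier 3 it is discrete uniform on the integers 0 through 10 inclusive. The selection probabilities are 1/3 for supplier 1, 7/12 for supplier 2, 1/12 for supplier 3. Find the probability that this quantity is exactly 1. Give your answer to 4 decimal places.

Conditional on each supplier, P(X = 1): 1: 1.2042e-06; 2: 0.149154; 3: 0.0909091.
By total probability, P(X = 1) = 0.333333·1.2042e-06 + 0.583333·0.149154 + 0.0833333·0.0909091 = 0.0945827.

0.0946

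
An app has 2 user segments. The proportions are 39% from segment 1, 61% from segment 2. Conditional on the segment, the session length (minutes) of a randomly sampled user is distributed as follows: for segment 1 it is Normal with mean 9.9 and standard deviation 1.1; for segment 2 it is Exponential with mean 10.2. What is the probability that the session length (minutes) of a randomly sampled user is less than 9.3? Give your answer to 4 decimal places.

0.4791

Conditional on each segment, P(X < 9.3): 1: 0.29272; 2: 0.598185.
By total probability, P(X < 9.3) = 0.39·0.29272 + 0.61·0.598185 = 0.479054.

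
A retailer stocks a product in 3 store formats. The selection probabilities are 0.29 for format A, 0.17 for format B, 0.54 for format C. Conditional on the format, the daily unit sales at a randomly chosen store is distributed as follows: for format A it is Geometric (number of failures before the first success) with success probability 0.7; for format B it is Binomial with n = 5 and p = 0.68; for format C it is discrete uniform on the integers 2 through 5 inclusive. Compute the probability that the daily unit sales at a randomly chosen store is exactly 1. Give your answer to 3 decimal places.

0.067

Conditional on each format, P(X = 1): A: 0.21; B: 0.0356516; C: 0.
By total probability, P(X = 1) = 0.29·0.21 + 0.17·0.0356516 + 0.54·0 = 0.0669608.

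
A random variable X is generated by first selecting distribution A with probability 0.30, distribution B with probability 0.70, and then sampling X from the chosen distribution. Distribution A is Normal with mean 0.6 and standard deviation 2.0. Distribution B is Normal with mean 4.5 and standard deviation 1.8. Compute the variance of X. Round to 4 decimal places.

Per component, A: μ=0.6, E[X²]=4.36; B: μ=4.5, E[X²]=23.49.
E[X] = 0.3·0.6 + 0.7·4.5 = 3.33.
E[X²] = 0.3·4.36 + 0.7·23.49 = 17.751.
Var(X) = E[X²] − (E[X])² = 17.751 − 11.0889 = 6.6621.

6.6621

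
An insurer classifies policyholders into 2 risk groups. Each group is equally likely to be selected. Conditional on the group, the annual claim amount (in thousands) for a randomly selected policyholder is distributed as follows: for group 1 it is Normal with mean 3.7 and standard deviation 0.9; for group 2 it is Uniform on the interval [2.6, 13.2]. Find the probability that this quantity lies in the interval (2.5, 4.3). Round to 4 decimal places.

Conditional on each group, P(2.5 < X < 4.3): 1: 0.656296; 2: 0.160377.
By total probability, P(2.5 < X < 4.3) = 0.5·0.656296 + 0.5·0.160377 = 0.408337.

0.4083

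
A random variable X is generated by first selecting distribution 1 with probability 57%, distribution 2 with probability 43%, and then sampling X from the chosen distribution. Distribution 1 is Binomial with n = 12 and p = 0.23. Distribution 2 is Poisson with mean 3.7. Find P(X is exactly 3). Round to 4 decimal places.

0.2349

Conditional on each component, P(X = 3): 1: 0.254696; 2: 0.20872.
By total probability, P(X = 3) = 0.57·0.254696 + 0.43·0.20872 = 0.234927.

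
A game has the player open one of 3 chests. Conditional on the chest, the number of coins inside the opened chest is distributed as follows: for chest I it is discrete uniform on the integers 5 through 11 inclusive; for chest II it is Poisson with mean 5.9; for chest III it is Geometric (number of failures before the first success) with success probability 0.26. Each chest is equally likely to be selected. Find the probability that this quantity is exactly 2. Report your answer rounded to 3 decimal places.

Conditional on each chest, P(X = 2): I: 0; II: 0.04768; III: 0.142376.
By total probability, P(X = 2) = 0.333333·0 + 0.333333·0.04768 + 0.333333·0.142376 = 0.063352.

0.063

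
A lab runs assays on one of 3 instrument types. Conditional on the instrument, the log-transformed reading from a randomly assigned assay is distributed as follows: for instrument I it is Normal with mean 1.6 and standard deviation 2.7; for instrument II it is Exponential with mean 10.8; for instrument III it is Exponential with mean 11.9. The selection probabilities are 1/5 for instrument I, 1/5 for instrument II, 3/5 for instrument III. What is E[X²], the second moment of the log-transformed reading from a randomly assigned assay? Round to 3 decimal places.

218.558

For each component E[X²] = Var + (mean)², giving I: 9.85; II: 233.28; III: 283.22.
Overall E[X²] = 0.2·9.85 + 0.2·233.28 + 0.6·283.22 = 218.558.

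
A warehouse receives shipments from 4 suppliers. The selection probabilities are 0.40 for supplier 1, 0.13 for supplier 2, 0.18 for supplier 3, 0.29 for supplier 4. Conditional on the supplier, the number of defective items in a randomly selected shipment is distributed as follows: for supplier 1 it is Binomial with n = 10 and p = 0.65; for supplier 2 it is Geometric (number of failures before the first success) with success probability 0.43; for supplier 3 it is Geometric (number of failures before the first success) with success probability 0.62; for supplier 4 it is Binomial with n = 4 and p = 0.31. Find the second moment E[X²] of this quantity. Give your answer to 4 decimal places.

For each component E[X²] = Var + (mean)², giving 1: 44.525; 2: 4.83991; 3: 1.3642; 4: 2.3932.
Overall E[X²] = 0.4·44.525 + 0.13·4.83991 + 0.18·1.3642 + 0.29·2.3932 = 19.3788.

19.3788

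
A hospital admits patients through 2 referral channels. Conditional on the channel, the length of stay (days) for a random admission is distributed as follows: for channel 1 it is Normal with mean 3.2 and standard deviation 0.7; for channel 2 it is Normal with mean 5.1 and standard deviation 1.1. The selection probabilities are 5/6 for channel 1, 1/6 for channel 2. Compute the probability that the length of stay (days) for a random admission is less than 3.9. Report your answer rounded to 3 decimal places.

0.724

Conditional on each channel, P(X < 3.9): 1: 0.841345; 2: 0.137656.
By total probability, P(X < 3.9) = 0.833333·0.841345 + 0.166667·0.137656 = 0.724063.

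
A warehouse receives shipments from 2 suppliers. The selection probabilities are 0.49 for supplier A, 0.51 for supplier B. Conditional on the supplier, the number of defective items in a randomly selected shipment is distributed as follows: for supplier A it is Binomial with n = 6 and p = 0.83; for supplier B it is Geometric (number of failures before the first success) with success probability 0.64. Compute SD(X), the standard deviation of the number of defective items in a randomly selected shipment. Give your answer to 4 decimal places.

2.3958

Per component, A: μ=4.98, E[X²]=25.647; B: μ=0.5625, E[X²]=1.19531.
E[X] = 0.49·4.98 + 0.51·0.5625 = 2.72708.
E[X²] = 0.49·25.647 + 0.51·1.19531 = 13.1766.
Var(X) = E[X²] − (E[X])² = 13.1766 − 7.43694 = 5.7397.
SD(X) = √5.7397 = 2.39577.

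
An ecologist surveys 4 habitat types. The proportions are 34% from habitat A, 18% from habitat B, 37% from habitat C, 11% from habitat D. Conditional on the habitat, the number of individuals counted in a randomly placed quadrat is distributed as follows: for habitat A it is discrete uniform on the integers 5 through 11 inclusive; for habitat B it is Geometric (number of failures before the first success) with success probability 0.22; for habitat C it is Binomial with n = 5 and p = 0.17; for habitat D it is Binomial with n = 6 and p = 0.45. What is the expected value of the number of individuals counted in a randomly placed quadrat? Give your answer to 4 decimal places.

Component means — A: 8; B: 3.54545; C: 0.85; D: 2.7.
E[X] = 0.34·8 + 0.18·3.54545 + 0.37·0.85 + 0.11·2.7 = 3.96968.

3.9697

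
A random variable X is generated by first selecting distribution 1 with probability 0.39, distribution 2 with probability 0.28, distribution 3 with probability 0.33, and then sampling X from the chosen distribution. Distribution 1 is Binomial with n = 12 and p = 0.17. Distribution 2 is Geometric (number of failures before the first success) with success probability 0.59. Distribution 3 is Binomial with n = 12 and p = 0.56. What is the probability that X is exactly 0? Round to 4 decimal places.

0.2069

Conditional on each component, P(X = 0): 1: 0.10689; 2: 0.59; 3: 5.26541e-05.
By total probability, P(X = 0) = 0.39·0.10689 + 0.28·0.59 + 0.33·5.26541e-05 = 0.206904.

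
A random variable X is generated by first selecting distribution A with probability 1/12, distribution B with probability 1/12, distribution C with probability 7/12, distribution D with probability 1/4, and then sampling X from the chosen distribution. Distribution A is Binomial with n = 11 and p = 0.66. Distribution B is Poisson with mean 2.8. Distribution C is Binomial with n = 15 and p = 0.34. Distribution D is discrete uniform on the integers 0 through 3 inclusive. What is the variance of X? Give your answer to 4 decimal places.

Per component, A: μ=7.26, E[X²]=55.176; B: μ=2.8, E[X²]=10.64; C: μ=5.1, E[X²]=29.376; D: μ=1.5, E[X²]=3.5.
E[X] = 0.0833333·7.26 + 0.0833333·2.8 + 0.583333·5.1 + 0.25·1.5 = 4.18833.
E[X²] = 0.0833333·55.176 + 0.0833333·10.64 + 0.583333·29.376 + 0.25·3.5 = 23.4957.
Var(X) = E[X²] − (E[X])² = 23.4957 − 17.5421 = 5.95353.

5.9535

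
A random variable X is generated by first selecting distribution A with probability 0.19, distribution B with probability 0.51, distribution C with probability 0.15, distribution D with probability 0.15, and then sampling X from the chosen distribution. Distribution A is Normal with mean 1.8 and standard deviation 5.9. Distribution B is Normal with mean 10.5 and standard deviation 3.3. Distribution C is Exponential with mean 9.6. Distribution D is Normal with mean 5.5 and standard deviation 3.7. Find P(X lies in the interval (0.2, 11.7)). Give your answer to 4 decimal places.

0.6675

Conditional on each component, P(0.2 < X < 11.7): A: 0.560199; B: 0.641035; C: 0.683783; D: 0.877089.
By total probability, P(0.2 < X < 11.7) = 0.19·0.560199 + 0.51·0.641035 + 0.15·0.683783 + 0.15·0.877089 = 0.667496.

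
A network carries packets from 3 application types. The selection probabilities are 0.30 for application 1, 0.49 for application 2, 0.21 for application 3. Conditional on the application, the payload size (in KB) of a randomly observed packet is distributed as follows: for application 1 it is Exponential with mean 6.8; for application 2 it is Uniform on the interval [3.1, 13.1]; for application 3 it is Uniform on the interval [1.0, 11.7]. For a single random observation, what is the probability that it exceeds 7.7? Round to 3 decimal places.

0.440

Conditional on each application, P(X > 7.7): 1: 0.322274; 2: 0.54; 3: 0.373832.
By total probability, P(X > 7.7) = 0.3·0.322274 + 0.49·0.54 + 0.21·0.373832 = 0.439787.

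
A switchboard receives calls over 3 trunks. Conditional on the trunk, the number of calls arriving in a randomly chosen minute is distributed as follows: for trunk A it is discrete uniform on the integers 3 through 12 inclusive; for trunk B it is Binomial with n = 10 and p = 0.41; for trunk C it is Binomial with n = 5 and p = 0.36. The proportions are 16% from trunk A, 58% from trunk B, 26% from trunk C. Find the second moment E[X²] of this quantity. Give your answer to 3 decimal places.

For each component E[X²] = Var + (mean)², giving A: 64.5; B: 19.229; C: 4.392.
Overall E[X²] = 0.16·64.5 + 0.58·19.229 + 0.26·4.392 = 22.6147.

22.615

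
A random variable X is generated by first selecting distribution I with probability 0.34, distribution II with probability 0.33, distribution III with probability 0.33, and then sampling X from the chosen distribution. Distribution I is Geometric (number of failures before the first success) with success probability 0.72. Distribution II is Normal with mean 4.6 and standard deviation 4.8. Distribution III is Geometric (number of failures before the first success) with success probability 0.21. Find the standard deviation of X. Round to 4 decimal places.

Per component, I: μ=0.388889, E[X²]=0.691358; II: μ=4.6, E[X²]=44.2; III: μ=3.7619, E[X²]=32.0658.
E[X] = 0.34·0.388889 + 0.33·4.6 + 0.33·3.7619 = 2.89165.
E[X²] = 0.34·0.691358 + 0.33·44.2 + 0.33·32.0658 = 25.4028.
Var(X) = E[X²] − (E[X])² = 25.4028 − 8.36164 = 17.0411.
SD(X) = √17.0411 = 4.12809.

4.1281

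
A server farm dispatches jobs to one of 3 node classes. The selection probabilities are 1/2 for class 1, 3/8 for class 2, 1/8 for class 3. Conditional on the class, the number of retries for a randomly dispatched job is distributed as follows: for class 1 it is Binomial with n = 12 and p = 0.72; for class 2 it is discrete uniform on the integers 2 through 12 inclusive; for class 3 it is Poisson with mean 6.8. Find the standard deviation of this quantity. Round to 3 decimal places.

2.555

Per component, 1: μ=8.64, E[X²]=77.0688; 2: μ=7, E[X²]=59; 3: μ=6.8, E[X²]=53.04.
E[X] = 0.5·8.64 + 0.375·7 + 0.125·6.8 = 7.795.
E[X²] = 0.5·77.0688 + 0.375·59 + 0.125·53.04 = 67.2894.
Var(X) = E[X²] − (E[X])² = 67.2894 − 60.762 = 6.52737.
SD(X) = √6.52737 = 2.55487.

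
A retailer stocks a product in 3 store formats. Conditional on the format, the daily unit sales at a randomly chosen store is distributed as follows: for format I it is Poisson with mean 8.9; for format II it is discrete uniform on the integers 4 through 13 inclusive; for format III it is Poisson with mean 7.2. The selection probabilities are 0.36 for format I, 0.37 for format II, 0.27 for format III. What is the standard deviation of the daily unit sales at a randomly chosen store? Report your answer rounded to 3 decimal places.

Per component, I: μ=8.9, E[X²]=88.11; II: μ=8.5, E[X²]=80.5; III: μ=7.2, E[X²]=59.04.
E[X] = 0.36·8.9 + 0.37·8.5 + 0.27·7.2 = 8.293.
E[X²] = 0.36·88.11 + 0.37·80.5 + 0.27·59.04 = 77.4454.
Var(X) = E[X²] − (E[X])² = 77.4454 − 68.7738 = 8.67155.
SD(X) = √8.67155 = 2.94475.

2.945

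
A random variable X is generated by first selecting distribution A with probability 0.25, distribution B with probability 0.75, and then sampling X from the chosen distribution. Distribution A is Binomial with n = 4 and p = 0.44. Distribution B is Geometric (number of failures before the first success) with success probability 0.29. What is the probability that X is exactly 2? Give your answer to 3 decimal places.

0.201

Conditional on each component, P(X = 2): A: 0.364278; B: 0.146189.
By total probability, P(X = 2) = 0.25·0.364278 + 0.75·0.146189 = 0.200711.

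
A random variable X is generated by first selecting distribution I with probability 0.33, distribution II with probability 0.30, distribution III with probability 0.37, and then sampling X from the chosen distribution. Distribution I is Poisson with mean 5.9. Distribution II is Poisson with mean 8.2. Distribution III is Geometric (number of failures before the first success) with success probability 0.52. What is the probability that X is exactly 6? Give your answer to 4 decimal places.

0.0901

Conditional on each component, P(X = 6): I: 0.160488; II: 0.115967; III: 0.00635991.
By total probability, P(X = 6) = 0.33·0.160488 + 0.3·0.115967 + 0.37·0.00635991 = 0.0901044.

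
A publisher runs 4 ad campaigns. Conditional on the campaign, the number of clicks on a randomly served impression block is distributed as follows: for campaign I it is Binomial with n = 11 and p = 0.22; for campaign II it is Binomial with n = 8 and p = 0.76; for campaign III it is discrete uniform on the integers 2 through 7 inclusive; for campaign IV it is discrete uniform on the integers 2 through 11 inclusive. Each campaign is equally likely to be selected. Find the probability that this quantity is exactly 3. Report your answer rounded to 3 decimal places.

Conditional on each campaign, P(X = 3): I: 0.240718; II: 0.0195742; III: 0.166667; IV: 0.1.
By total probability, P(X = 3) = 0.25·0.240718 + 0.25·0.0195742 + 0.25·0.166667 + 0.25·0.1 = 0.13174.

0.132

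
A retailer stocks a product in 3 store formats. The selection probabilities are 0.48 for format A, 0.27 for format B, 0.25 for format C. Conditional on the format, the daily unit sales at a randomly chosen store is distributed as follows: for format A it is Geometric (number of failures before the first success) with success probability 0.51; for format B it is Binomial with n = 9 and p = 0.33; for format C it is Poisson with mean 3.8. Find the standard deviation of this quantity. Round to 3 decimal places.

1.982

Per component, A: μ=0.960784, E[X²]=2.807; B: μ=2.97, E[X²]=10.8108; C: μ=3.8, E[X²]=18.24.
E[X] = 0.48·0.960784 + 0.27·2.97 + 0.25·3.8 = 2.21308.
E[X²] = 0.48·2.807 + 0.27·10.8108 + 0.25·18.24 = 8.82627.
Var(X) = E[X²] − (E[X])² = 8.82627 − 4.89771 = 3.92857.
SD(X) = √3.92857 = 1.98206.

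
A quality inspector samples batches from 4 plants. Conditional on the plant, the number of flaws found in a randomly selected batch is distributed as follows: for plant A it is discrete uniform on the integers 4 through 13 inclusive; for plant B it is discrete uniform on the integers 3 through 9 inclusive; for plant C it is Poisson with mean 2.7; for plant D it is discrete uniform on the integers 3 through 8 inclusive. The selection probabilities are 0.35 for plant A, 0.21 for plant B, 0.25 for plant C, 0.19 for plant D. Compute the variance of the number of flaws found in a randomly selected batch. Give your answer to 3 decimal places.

Per component, A: μ=8.5, E[X²]=80.5; B: μ=6, E[X²]=40; C: μ=2.7, E[X²]=9.99; D: μ=5.5, E[X²]=33.1667.
E[X] = 0.35·8.5 + 0.21·6 + 0.25·2.7 + 0.19·5.5 = 5.955.
E[X²] = 0.35·80.5 + 0.21·40 + 0.25·9.99 + 0.19·33.1667 = 45.3742.
Var(X) = E[X²] − (E[X])² = 45.3742 − 35.462 = 9.91214.

9.912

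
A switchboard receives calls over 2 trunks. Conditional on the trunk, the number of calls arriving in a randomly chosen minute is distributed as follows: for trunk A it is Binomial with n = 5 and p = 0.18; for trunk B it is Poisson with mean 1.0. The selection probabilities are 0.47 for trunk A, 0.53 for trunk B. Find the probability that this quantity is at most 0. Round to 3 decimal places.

Conditional on each trunk, P(X ≤ 0): A: 0.37074; B: 0.367879.
By total probability, P(X ≤ 0) = 0.47·0.37074 + 0.53·0.367879 = 0.369224.

0.369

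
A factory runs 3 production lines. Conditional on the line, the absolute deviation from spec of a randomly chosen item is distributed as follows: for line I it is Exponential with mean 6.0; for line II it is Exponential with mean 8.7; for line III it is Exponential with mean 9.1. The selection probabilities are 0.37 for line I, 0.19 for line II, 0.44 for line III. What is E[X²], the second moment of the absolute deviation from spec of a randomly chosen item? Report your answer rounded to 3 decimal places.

For each component E[X²] = Var + (mean)², giving I: 72; II: 151.38; III: 165.62.
Overall E[X²] = 0.37·72 + 0.19·151.38 + 0.44·165.62 = 128.275.

128.275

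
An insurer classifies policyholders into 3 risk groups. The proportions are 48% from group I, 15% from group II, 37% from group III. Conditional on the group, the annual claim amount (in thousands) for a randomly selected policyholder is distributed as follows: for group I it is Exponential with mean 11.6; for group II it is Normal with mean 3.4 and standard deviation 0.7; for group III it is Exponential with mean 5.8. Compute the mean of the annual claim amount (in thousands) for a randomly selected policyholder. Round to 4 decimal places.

Component means — I: 11.6; II: 3.4; III: 5.8.
E[X] = 0.48·11.6 + 0.15·3.4 + 0.37·5.8 = 8.224.

8.2240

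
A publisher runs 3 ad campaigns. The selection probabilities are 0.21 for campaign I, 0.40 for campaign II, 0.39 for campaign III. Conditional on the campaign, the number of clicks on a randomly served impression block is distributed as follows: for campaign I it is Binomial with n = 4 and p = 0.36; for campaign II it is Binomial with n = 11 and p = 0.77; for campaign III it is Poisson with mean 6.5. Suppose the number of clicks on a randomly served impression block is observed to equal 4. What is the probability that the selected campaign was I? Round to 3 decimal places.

0.072

Likelihoods P(X=4 | ·): I: 0.0167962; II: 0.00394977; III: 0.111822.
Posterior ∝ prior × likelihood. Numerator for I: 0.21·0.0167962 = 0.00352719.
Normalizing constant: 0.21·0.0167962 + 0.4·0.00394977 + 0.39·0.111822 = 0.0487178.
P(I | observation) = 0.00352719 / 0.0487178 = 0.0724006.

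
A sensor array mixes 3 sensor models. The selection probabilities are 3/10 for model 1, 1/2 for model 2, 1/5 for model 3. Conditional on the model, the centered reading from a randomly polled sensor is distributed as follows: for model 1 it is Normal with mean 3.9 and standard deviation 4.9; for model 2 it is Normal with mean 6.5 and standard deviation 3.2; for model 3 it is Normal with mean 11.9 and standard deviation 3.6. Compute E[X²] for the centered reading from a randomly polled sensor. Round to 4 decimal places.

For each component E[X²] = Var + (mean)², giving 1: 39.22; 2: 52.49; 3: 154.57.
Overall E[X²] = 0.3·39.22 + 0.5·52.49 + 0.2·154.57 = 68.925.

68.9250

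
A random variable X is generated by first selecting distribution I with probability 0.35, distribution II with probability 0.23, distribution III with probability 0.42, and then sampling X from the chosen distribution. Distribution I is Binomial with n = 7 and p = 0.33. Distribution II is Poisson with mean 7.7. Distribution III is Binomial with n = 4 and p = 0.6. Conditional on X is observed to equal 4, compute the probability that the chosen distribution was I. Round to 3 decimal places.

0.385

Likelihoods P(X=4 | ·): I: 0.124838; II: 0.0663261; III: 0.1296.
Posterior ∝ prior × likelihood. Numerator for I: 0.35·0.124838 = 0.0436934.
Normalizing constant: 0.35·0.124838 + 0.23·0.0663261 + 0.42·0.1296 = 0.11338.
P(I | observation) = 0.0436934 / 0.11338 = 0.38537.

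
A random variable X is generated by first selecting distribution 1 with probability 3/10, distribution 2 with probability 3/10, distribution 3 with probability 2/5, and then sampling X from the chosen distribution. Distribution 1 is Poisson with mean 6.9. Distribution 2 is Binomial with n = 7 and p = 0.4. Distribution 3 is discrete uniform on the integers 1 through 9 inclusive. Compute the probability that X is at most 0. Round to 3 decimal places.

0.009

Conditional on each component, P(X ≤ 0): 1: 0.00100779; 2: 0.0279936; 3: 0.
By total probability, P(X ≤ 0) = 0.3·0.00100779 + 0.3·0.0279936 + 0.4·0 = 0.00870042.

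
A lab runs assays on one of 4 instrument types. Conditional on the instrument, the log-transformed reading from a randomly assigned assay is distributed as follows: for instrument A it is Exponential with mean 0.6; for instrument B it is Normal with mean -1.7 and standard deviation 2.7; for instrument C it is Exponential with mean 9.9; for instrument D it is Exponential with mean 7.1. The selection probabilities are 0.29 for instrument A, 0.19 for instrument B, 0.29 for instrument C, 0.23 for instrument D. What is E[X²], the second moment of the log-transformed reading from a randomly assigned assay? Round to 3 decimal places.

For each component E[X²] = Var + (mean)², giving A: 0.72; B: 10.18; C: 196.02; D: 100.82.
Overall E[X²] = 0.29·0.72 + 0.19·10.18 + 0.29·196.02 + 0.23·100.82 = 82.1774.

82.177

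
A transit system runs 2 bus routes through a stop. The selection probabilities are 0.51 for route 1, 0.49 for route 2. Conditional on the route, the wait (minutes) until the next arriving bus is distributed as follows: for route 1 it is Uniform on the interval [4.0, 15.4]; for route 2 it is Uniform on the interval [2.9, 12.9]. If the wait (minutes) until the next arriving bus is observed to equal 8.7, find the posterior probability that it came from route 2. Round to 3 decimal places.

Likelihoods f(8.7 | ·): 1: 0.0877193; 2: 0.1.
Posterior ∝ prior × likelihood. Numerator for 2: 0.49·0.1 = 0.049.
Normalizing constant: 0.51·0.0877193 + 0.49·0.1 = 0.0937368.
P(2 | observation) = 0.049 / 0.0937368 = 0.52274.

0.523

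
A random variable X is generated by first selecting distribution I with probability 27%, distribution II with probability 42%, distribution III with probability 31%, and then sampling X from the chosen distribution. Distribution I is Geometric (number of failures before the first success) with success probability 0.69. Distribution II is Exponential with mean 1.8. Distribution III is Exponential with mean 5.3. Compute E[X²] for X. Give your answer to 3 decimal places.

For each component E[X²] = Var + (mean)², giving I: 0.852972; II: 6.48; III: 56.18.
Overall E[X²] = 0.27·0.852972 + 0.42·6.48 + 0.31·56.18 = 20.3677.

20.368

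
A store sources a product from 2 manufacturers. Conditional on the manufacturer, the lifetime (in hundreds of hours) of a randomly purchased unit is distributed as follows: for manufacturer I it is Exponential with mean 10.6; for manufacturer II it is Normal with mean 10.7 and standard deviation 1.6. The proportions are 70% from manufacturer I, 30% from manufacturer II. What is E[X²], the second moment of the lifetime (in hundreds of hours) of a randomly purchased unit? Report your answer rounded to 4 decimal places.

For each component E[X²] = Var + (mean)², giving I: 224.72; II: 117.05.
Overall E[X²] = 0.7·224.72 + 0.3·117.05 = 192.419.

192.4190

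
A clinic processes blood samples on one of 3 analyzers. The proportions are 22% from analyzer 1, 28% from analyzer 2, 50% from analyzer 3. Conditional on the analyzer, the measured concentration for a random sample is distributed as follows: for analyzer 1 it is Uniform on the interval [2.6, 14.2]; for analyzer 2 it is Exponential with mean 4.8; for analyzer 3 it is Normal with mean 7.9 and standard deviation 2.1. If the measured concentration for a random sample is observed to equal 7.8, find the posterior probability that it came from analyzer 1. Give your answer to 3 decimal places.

0.151

Likelihoods f(7.8 | ·): 1: 0.0862069; 2: 0.0410233; 3: 0.189757.
Posterior ∝ prior × likelihood. Numerator for 1: 0.22·0.0862069 = 0.0189655.
Normalizing constant: 0.22·0.0862069 + 0.28·0.0410233 + 0.5·0.189757 = 0.125331.
P(1 | observation) = 0.0189655 / 0.125331 = 0.151324.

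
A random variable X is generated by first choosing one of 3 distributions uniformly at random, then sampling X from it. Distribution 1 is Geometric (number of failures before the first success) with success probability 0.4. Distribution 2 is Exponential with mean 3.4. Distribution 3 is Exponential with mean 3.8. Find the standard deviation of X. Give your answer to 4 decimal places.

3.3050

Per component, 1: μ=1.5, E[X²]=6; 2: μ=3.4, E[X²]=23.12; 3: μ=3.8, E[X²]=28.88.
E[X] = 0.333333·1.5 + 0.333333·3.4 + 0.333333·3.8 = 2.9.
E[X²] = 0.333333·6 + 0.333333·23.12 + 0.333333·28.88 = 19.3333.
Var(X) = E[X²] − (E[X])² = 19.3333 − 8.41 = 10.9233.
SD(X) = √10.9233 = 3.30505.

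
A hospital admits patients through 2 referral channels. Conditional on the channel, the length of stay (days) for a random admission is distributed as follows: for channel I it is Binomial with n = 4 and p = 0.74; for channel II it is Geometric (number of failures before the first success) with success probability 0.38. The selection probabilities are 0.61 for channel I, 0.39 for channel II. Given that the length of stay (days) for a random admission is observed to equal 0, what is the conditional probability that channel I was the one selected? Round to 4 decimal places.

Likelihoods P(X=0 | ·): I: 0.00456976; II: 0.38.
Posterior ∝ prior × likelihood. Numerator for I: 0.61·0.00456976 = 0.00278755.
Normalizing constant: 0.61·0.00456976 + 0.39·0.38 = 0.150988.
P(I | observation) = 0.00278755 / 0.150988 = 0.0184621.

0.0185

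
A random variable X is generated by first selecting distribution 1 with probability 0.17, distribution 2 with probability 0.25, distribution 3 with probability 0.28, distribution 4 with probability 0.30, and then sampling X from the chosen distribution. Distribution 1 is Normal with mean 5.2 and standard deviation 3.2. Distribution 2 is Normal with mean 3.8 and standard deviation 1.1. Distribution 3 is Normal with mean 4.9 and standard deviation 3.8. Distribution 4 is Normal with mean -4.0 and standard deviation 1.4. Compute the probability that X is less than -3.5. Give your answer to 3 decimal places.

0.196

Conditional on each component, P(X < -3.5): 1: 0.00327646; 2: 1.60758e-11; 3: 0.0135343; 4: 0.639508.
By total probability, P(X < -3.5) = 0.17·0.00327646 + 0.25·1.60758e-11 + 0.28·0.0135343 + 0.3·0.639508 = 0.196199.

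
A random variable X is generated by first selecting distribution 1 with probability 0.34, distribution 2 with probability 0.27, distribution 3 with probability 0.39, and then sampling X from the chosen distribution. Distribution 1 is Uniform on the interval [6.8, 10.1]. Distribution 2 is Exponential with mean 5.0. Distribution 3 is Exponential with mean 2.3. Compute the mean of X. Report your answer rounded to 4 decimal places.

5.1200

Component means — 1: 8.45; 2: 5; 3: 2.3.
E[X] = 0.34·8.45 + 0.27·5 + 0.39·2.3 = 5.12.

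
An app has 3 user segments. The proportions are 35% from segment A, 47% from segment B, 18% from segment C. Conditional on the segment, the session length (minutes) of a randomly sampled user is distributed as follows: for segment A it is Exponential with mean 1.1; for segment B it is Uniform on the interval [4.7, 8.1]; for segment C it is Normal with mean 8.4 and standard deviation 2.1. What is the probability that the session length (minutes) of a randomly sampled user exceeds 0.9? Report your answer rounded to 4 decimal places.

0.8044

Conditional on each segment, P(X > 0.9): A: 0.441233; B: 1; C: 0.999822.
By total probability, P(X > 0.9) = 0.35·0.441233 + 0.47·1 + 0.18·0.999822 = 0.8044.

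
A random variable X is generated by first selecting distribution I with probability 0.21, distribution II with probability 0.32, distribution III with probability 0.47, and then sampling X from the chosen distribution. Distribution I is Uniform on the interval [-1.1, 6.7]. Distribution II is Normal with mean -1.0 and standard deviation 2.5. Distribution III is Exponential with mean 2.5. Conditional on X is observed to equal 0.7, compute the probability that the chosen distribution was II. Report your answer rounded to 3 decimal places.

Likelihoods f(0.7 | ·): I: 0.128205; II: 0.126637; III: 0.302313.
Posterior ∝ prior × likelihood. Numerator for II: 0.32·0.126637 = 0.0405239.
Normalizing constant: 0.21·0.128205 + 0.32·0.126637 + 0.47·0.302313 = 0.209534.
P(II | observation) = 0.0405239 / 0.209534 = 0.1934.

0.193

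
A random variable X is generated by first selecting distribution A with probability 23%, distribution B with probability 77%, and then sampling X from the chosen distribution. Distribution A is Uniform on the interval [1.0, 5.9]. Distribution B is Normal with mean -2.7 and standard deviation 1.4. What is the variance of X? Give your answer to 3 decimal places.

Per component, A: μ=3.45, E[X²]=13.9033; B: μ=-2.7, E[X²]=9.25.
E[X] = 0.23·3.45 + 0.77·-2.7 = -1.2855.
E[X²] = 0.23·13.9033 + 0.77·9.25 = 10.3203.
Var(X) = E[X²] − (E[X])² = 10.3203 − 1.65251 = 8.66776.

8.668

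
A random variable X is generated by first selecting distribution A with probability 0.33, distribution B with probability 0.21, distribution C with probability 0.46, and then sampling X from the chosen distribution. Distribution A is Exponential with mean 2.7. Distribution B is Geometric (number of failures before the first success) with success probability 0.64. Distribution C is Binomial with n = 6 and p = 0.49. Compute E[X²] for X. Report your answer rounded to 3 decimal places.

For each component E[X²] = Var + (mean)², giving A: 14.58; B: 1.19531; C: 10.143.
Overall E[X²] = 0.33·14.58 + 0.21·1.19531 + 0.46·10.143 = 9.7282.

9.728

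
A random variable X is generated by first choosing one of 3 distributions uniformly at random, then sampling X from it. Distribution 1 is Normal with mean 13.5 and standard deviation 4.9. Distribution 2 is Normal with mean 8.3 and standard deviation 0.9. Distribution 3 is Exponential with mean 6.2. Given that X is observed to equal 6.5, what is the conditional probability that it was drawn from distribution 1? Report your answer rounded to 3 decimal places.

Likelihoods f(6.5 | ·): 1: 0.0293465; 2: 0.05999; 3: 0.0565327.
Posterior ∝ prior × likelihood. Numerator for 1: 0.333333·0.0293465 = 0.00978217.
Normalizing constant: 0.333333·0.0293465 + 0.333333·0.05999 + 0.333333·0.0565327 = 0.048623.
P(1 | observation) = 0.00978217 / 0.048623 = 0.201184.

0.201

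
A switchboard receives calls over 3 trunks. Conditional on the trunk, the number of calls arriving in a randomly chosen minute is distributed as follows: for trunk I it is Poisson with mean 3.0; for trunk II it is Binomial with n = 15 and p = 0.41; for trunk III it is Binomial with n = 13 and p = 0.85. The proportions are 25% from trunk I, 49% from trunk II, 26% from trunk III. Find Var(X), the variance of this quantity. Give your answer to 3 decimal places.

11.445

Per component, I: μ=3, E[X²]=12; II: μ=6.15, E[X²]=41.451; III: μ=11.05, E[X²]=123.76.
E[X] = 0.25·3 + 0.49·6.15 + 0.26·11.05 = 6.6365.
E[X²] = 0.25·12 + 0.49·41.451 + 0.26·123.76 = 55.4886.
Var(X) = E[X²] − (E[X])² = 55.4886 − 44.0431 = 11.4455.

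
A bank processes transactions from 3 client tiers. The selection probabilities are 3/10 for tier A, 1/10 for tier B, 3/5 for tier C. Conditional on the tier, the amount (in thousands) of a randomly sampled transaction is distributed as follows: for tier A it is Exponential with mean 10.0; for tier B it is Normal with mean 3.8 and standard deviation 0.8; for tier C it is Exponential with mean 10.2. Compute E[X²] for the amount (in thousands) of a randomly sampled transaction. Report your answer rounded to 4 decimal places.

186.3560

For each component E[X²] = Var + (mean)², giving A: 200; B: 15.08; C: 208.08.
Overall E[X²] = 0.3·200 + 0.1·15.08 + 0.6·208.08 = 186.356.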